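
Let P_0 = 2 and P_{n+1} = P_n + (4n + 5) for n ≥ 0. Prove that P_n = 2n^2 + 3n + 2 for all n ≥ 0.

Base case: P_0 = 2, and 2·0^2 + 3·0 + 2 = 2.
Assume P_r = 2r^2 + 3r + 2.
Then P_{r+1} = P_r + (4r + 5) = (2r^2 + 3r + 2) + (4r + 5) = 2r^2 + 7r + 7,
and 2·(r+1)^2 + 3·(r+1) + 2 = 2r^2 + 7r + 7.
This completes the inductive step, so P_n = 2n^2 + 3n + 2 for all n ≥ 0.

P_n = 2n^2 + 3n + 2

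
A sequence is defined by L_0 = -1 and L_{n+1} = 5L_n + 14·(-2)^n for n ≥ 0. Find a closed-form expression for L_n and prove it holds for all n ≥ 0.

Claim: L_n = 5^n − 2·(-2)^n.

Base case: L_0 = -1, and 5^0 − 2·(-2)^0 = 1 − 2 = -1.
Assume L_j = 5^j − 2·(-2)^j for some j ≥ 0.
Then L_{j+1} = 5L_j + 14·(-2)^j = 5·(5^j − 2·(-2)^j) + 14·(-2)^j = 5^{j+1} − 10·(-2)^j + 14·(-2)^j = 5^{j+1} + 4·(-2)^j = 5^{j+1} − 2·(-2)^{j+1}.
So the formula holds for j+1, and by induction L_n = 5^n − 2·(-2)^n for all n ≥ 0.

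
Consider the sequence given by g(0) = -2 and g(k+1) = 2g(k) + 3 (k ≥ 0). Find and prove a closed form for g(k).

Claim: g(k) = 2^k − 3.

Base case: g(0) = -2, and 2^0 − 3 = 1 − 3 = -2.
Assume g(j) = 2^j − 3 for some j ≥ 0.
Then g(j+1) = 2g(j) + 3 = 2·(2^j − 3) + 3 = 2^{j+1} − 6 + 3 = 2^{j+1} − 3.
So the formula holds for j+1, and by induction g(k) = 2^k − 3 for all k ≥ 0.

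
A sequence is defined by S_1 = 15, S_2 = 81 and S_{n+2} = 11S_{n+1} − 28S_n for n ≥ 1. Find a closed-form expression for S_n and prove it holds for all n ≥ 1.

Claim: S_n = 7^n + 2·4^n.

Base cases: S_1 = 15 and 7^1 + 2·4^1 = 15; S_2 = 81 and 7^2 + 2·4^2 = 81.
Assume S_j = 7^j + 2·4^j for all 1 ≤ j ≤ r, where r ≥ 2.
Then S_{r+1} = 11S_r − 28S_{r−1} = 11·(7^r + 2·4^r) − 28·(7^{r−1} + 2·4^{r−1}) = (11·7 − 28)7^{r−1} + 2·(11·4 − 28)4^{r−1} = 49·7^{r−1} + 32·4^{r−1} = 7^{r+1} + 2·4^{r+1}.
By strong induction, S_n = 7^n + 2·4^n for all n ≥ 1.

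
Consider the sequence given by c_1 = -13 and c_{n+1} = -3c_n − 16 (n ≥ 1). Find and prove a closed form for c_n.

Claim: c_n = 3·(-3)^n − 4.

Base case: c_1 = -13, and 3·(-3)^1 − 4 = -9 − 4 = -13.
Assume c_k = 3·(-3)^k − 4 for some k ≥ 1.
Then c_{k+1} = -3c_k − 16 = -3·(3·(-3)^k − 4) − 16 = -9·(-3)^k + 12 − 16 = 3·(-3)^{k+1} − 4.
This completes the inductive step, so c_n = 3·(-3)^n − 4 for all n ≥ 1.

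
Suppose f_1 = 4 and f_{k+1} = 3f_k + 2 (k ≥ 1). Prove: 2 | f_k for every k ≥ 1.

Base case: f_1 = 4 = 2·2, so 2 | f_1.
Assume 2 | f_m, so f_m = 2t for some integer t.
Then f_{m+1} = 3f_m + 2 = 3·(2t) + 2 = 2(3t + 1), so 2 | f_{m+1}.
This completes the inductive step, so 2 | f_k for all k ≥ 1.

2 | f_k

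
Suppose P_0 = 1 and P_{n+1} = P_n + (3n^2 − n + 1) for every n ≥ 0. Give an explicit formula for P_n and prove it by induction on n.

Claim: P_n = n^3 − 2n^2 + 2n + 1.

Base case: P_0 = 1, and 0^3 − 2·0^2 + 2·0 + 1 = 1.
Assume P_k = k^3 − 2k^2 + 2k + 1.
Then P_{k+1} = P_k + (3k^2 − k + 1) = (k^3 − 2k^2 + 2k + 1) + (3k^2 − k + 1) = k^3 + k^2 + k + 2,
and (k+1)^3 − 2·(k+1)^2 + 2·(k+1) + 1 = k^3 + k^2 + k + 2.
This completes the inductive step, so P_n = n^3 − 2n^2 + 2n + 1 for all n ≥ 0.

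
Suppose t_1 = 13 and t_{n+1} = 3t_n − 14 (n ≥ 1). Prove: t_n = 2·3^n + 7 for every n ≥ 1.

Base case: t_1 = 13, and 2·3^1 + 7 = 6 + 7 = 13.
Assume t_j = 2·3^j + 7 for some j ≥ 1.
Then t_{j+1} = 3t_j − 14 = 3·(2·3^j + 7) − 14 = 6·3^j + 21 − 14 = 2·3^{j+1} + 7.
By induction, t_n = 2·3^n + 7 for all n ≥ 1.

t_n = 2·3^n + 7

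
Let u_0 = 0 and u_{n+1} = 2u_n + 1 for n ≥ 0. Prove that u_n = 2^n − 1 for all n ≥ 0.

Base case: u_0 = 0, and 2^0 − 1 = 1 − 1 = 0.
Assume u_m = 2^m − 1 for some m ≥ 0.
Then u_{m+1} = 2u_m + 1 = 2·(2^m − 1) + 1 = 2^{m+1} − 2 + 1 = 2^{m+1} − 1.
By induction, u_n = 2^n − 1 for all n ≥ 0.

u_n = 2^n − 1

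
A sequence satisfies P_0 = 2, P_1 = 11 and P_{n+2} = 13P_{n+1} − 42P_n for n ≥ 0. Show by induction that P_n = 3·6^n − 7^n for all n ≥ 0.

Base cases: P_0 = 2 and 3·6^0 − 7^0 = 2; P_1 = 11 and 3·6^1 − 7^1 = 11.
Assume P_j = 3·6^j − 7^j for all 0 ≤ j ≤ r, where r ≥ 1.
Then P_{r+1} = 13P_r − 42P_{r−1} = 13·(3·6^r − 7^r) − 42·(3·6^{r−1} − 7^{r−1}) = 3·(13·6 − 42)6^{r−1} − (13·7 − 42)7^{r−1} = 108·6^{r−1} − 49·7^{r−1} = 3·6^{r+1} − 7^{r+1}.
So the formula holds for r+1, and by strong induction P_n = 3·6^n − 7^n for all n ≥ 0.

P_n = 3·6^n − 7^n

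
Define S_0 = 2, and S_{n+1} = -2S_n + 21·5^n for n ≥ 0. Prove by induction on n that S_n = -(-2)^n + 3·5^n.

Base case: S_0 = 2, and -(-2)^0 + 3·5^0 = -1 + 3 = 2.
Assume S_r = -(-2)^r + 3·5^r for some r ≥ 0.
Then S_{r+1} = -2S_r + 21·5^r = -2·(-(-2)^r + 3·5^r) + 21·5^r = -(-2)^{r+1} − 6·5^r + 21·5^r = -(-2)^{r+1} + 15·5^r = -(-2)^{r+1} + 3·5^{r+1}.
By induction, S_n = -(-2)^n + 3·5^n for all n ≥ 0.

S_n = -(-2)^n + 3·5^n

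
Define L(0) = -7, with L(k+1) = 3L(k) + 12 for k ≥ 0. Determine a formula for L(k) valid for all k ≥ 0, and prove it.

Claim: L(k) = -3^k − 6.

Base case: L(0) = -7, and -3^0 − 6 = -1 − 6 = -7.
Assume L(r) = -3^r − 6 for some r ≥ 0.
Then L(r+1) = 3L(r) + 12 = 3·(-3^r − 6) + 12 = -3^{r+1} − 18 + 12 = -3^{r+1} − 6.
This completes the inductive step, so L(k) = -3^k − 6 for all k ≥ 0.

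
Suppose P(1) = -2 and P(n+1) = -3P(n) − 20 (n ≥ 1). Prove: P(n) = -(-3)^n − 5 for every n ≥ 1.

Base case: P(1) = -2, and -(-3)^1 − 5 = 3 − 5 = -2.
Assume P(r) = -(-3)^r − 5 for some r ≥ 1.
Then P(r+1) = -3P(r) − 20 = -3·(-(-3)^r − 5) − 20 = 3·(-3)^r + 15 − 20 = -(-3)^{r+1} − 5.
Hence P(n) = -(-3)^n − 5 for every n ≥ 1, by induction.

P(n) = -(-3)^n − 5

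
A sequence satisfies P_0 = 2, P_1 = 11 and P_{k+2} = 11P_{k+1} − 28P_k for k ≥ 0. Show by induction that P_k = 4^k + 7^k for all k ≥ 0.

Base cases: P_0 = 2 and 4^0 + 7^0 = 2; P_1 = 11 and 4^1 + 7^1 = 11.
Assume P_j = 4^j + 7^j for all 0 ≤ j ≤ r, where r ≥ 1.
Then P_{r+1} = 11P_r − 28P_{r−1} = 11·(4^r + 7^r) − 28·(4^{r−1} + 7^{r−1}) = (11·4 − 28)4^{r−1} + (11·7 − 28)7^{r−1} = 16·4^{r−1} + 49·7^{r−1} = 4^{r+1} + 7^{r+1}.
This completes the inductive step, so P_k = 4^k + 7^k for all k ≥ 0.

P_k = 4^k + 7^k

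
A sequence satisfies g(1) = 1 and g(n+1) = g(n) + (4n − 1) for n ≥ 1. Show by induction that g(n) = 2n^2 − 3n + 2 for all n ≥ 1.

Base case: g(1) = 1, and 2·1^2 − 3·1 + 2 = 1.
Assume g(j) = 2j^2 − 3j + 2.
Then g(j+1) = g(j) + (4j − 1) = (2j^2 − 3j + 2) + (4j − 1) = 2j^2 + j + 1,
and 2·(j+1)^2 − 3·(j+1) + 2 = 2j^2 + j + 1.
Hence g(n) = 2n^2 − 3n + 2 for every n ≥ 1, by induction.

g(n) = 2n^2 − 3n + 2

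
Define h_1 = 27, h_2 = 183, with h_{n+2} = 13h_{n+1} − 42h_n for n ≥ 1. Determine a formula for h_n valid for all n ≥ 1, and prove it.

Claim: h_n = 3·7^n + 6^n.

Base cases: h_1 = 27 and 3·7^1 + 6^1 = 27; h_2 = 183 and 3·7^2 + 6^2 = 183.
Assume h_j = 3·7^j + 6^j for all 1 ≤ j ≤ m, where m ≥ 2.
Then h_{m+1} = 13h_m − 42h_{m−1} = 13·(3·7^m + 6^m) − 42·(3·7^{m−1} + 6^{m−1}) = 3·(13·7 − 42)7^{m−1} + (13·6 − 42)6^{m−1} = 147·7^{m−1} + 36·6^{m−1} = 3·7^{m+1} + 6^{m+1}.
By strong induction, h_n = 3·7^n + 6^n for all n ≥ 1.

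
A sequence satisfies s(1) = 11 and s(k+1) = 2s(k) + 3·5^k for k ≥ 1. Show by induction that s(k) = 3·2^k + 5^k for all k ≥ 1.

Base case: s(1) = 11, and 3·2^1 + 5^1 = 6 + 5 = 11.
Assume s(j) = 3·2^j + 5^j for some j ≥ 1.
Then s(j+1) = 2s(j) + 3·5^j = 2·(3·2^j + 5^j) + 3·5^j = 3·2^{j+1} + 2·5^j + 3·5^j = 3·2^{j+1} + 5·5^j = 3·2^{j+1} + 5^{j+1}.
Hence s(k) = 3·2^k + 5^k for every k ≥ 1, by induction.

s(k) = 3·2^k + 5^k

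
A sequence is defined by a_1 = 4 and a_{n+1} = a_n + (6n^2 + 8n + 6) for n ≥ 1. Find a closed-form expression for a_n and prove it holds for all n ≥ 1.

Claim: a_n = 2n^3 + n^2 + 3n − 2.

Base case: a_1 = 4, and 2·1^3 + 1^2 + 3·1 − 2 = 4.
Assume a_r = 2r^3 + r^2 + 3r − 2.
Then a_{r+1} = a_r + (6r^2 + 8r + 6) = (2r^3 + r^2 + 3r − 2) + (6r^2 + 8r + 6) = 2r^3 + 7r^2 + 11r + 4,
and 2·(r+1)^3 + (r+1)^2 + 3·(r+1) − 2 = 2r^3 + 7r^2 + 11r + 4.
This completes the inductive step, so a_n = 2n^3 + n^2 + 3n − 2 for all n ≥ 1.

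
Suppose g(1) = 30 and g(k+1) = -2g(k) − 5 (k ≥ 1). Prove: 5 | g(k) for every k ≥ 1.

Base case: g(1) = 30 = 5·6, so 5 | g(1).
Assume 5 | g(r), so g(r) = 5t for some integer t.
Then g(r+1) = -2g(r) − 5 = -2·(5t) − 5 = 5(-2t − 1), so 5 | g(r+1).
So the property holds for r+1, and by induction 5 | g(k) for all k ≥ 1.

5 | g(k)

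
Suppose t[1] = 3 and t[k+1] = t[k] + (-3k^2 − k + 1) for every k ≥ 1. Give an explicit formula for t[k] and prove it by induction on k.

Claim: t[k] = -k^3 + k^2 + k + 2.

Base case: t[1] = 3, and -1^3 + 1^2 + 1 + 2 = 3.
Assume t[j] = -j^3 + j^2 + j + 2.
Then t[j+1] = t[j] + (-3j^2 − j + 1) = (-j^3 + j^2 + j + 2) + (-3j^2 − j + 1) = -j^3 − 2j^2 + 3,
and -(j+1)^3 + (j+1)^2 + (j+1) + 2 = -j^3 − 2j^2 + 3.
By induction, t[k] = -k^3 + k^2 + k + 2 for all k ≥ 1.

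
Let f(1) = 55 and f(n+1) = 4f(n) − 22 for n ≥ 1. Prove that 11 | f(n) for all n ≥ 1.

Base case: f(1) = 55 = 11·5, so 11 | f(1).
Assume 11 | f(j), so f(j) = 11t for some integer t.
Then f(j+1) = 4f(j) − 22 = 4·(11t) − 22 = 11(4t − 2), so 11 | f(j+1).
So the property holds for j+1, and by induction 11 | f(n) for all n ≥ 1.

11 | f(n)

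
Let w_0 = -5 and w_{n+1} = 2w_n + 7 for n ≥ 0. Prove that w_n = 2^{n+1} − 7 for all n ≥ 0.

Base case: w_0 = -5, and 2^{0+1} − 7 = 2 − 7 = -5.
Assume w_k = 2^{k+1} − 7 for some k ≥ 0.
Then w_{k+1} = 2w_k + 7 = 2·(2^{k+1} − 7) + 7 = 2^{k+2} − 14 + 7 = 2^{k+2} − 7.
So the formula holds for k+1, and by induction w_n = 2^{n+1} − 7 for all n ≥ 0.

w_n = 2^{n+1} − 7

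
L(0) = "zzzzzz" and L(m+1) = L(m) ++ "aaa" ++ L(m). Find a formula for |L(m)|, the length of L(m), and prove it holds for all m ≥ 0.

Claim: |L(m)| = 9·2^m − 3.

Base case: |L(0)| = 6, and 9·2^0 − 3 = 6.
Assume |L(r)| = 9·2^r − 3.
Then |L(r+1)| = |L(r)| + 3 + |L(r)| = 2|L(r)| + 3 = 2(9·2^r − 3) + 3 = 9·2^{r+1} − 6 + 3 = 9·2^{r+1} − 3.
Hence |L(m)| = 9·2^m − 3 for every m ≥ 0, by induction.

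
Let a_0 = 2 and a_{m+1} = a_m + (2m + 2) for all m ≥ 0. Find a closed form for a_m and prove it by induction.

Claim: a_m = m^2 + m + 2.

Base case: a_0 = 2, and 0^2 + 0 + 2 = 2.
Assume a_k = k^2 + k + 2.
Then a_{k+1} = a_k + (2k + 2) = (k^2 + k + 2) + (2k + 2) = k^2 + 3k + 4,
and (k+1)^2 + (k+1) + 2 = k^2 + 3k + 4.
Hence a_m = m^2 + m + 2 for every m ≥ 0, by induction.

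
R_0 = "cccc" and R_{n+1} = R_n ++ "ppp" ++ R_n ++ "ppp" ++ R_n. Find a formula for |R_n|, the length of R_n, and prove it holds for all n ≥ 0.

Claim: |R_n| = 7·3^n − 3.

Base case: |R_0| = 4, and 7·3^0 − 3 = 4.
Assume |R_j| = 7·3^j − 3.
Then |R_{j+1}| = 3|R_j| + 6 = 3(7·3^j − 3) + 6 = 7·3^{j+1} − 9 + 6 = 7·3^{j+1} − 3.
Hence |R_n| = 7·3^n − 3 for every n ≥ 0, by induction.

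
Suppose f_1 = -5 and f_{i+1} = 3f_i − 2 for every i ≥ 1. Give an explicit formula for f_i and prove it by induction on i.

Claim: f_i = -2·3^i + 1.

Base case: f_1 = -5, and -2·3^1 + 1 = -6 + 1 = -5.
Assume f_k = -2·3^k + 1 for some k ≥ 1.
Then f_{k+1} = 3f_k − 2 = 3·(-2·3^k + 1) − 2 = -6·3^k + 3 − 2 = -2·3^{k+1} + 1.
This completes the inductive step, so f_i = -2·3^i + 1 for all i ≥ 1.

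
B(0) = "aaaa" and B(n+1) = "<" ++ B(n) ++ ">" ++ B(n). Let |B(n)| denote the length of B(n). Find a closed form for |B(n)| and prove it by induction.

Claim: |B(n)| = 6·2^n − 2.

Base case: |B(0)| = 4, and 6·2^0 − 2 = 4.
Assume |B(j)| = 6·2^j − 2.
Then |B(j+1)| = 1 + |B(j)| + 1 + |B(j)| = 2|B(j)| + 2 = 2(6·2^j − 2) + 2 = 6·2^{j+1} − 4 + 2 = 6·2^{j+1} − 2.
By induction, |B(n)| = 6·2^n − 2 for all n ≥ 0.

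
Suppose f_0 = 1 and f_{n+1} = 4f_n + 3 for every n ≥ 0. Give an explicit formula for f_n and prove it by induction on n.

Claim: f_n = 2·4^n − 1.

Base case: f_0 = 1, and 2·4^0 − 1 = 2 − 1 = 1.
Assume f_j = 2·4^j − 1 for some j ≥ 0.
Then f_{j+1} = 4f_j + 3 = 4·(2·4^j − 1) + 3 = 8·4^j − 4 + 3 = 2·4^{j+1} − 1.
So the formula holds for j+1, and by induction f_n = 2·4^n − 1 for all n ≥ 0.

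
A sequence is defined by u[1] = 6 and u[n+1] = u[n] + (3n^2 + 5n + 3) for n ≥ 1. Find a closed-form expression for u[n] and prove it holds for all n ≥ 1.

Claim: u[n] = n^3 + n^2 + n + 3.

Base case: u[1] = 6, and 1^3 + 1^2 + 1 + 3 = 6.
Assume u[m] = m^3 + m^2 + m + 3.
Then u[m+1] = u[m] + (3m^2 + 5m + 3) = (m^3 + m^2 + m + 3) + (3m^2 + 5m + 3) = m^3 + 4m^2 + 6m + 6,
and (m+1)^3 + (m+1)^2 + (m+1) + 3 = m^3 + 4m^2 + 6m + 6.
Hence u[n] = n^3 + n^2 + n + 3 for every n ≥ 1, by induction.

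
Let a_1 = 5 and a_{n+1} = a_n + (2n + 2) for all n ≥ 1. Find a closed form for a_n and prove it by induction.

Claim: a_n = n^2 + n + 3.

Base case: a_1 = 5, and 1^2 + 1 + 3 = 5.
Assume a_r = r^2 + r + 3.
Then a_{r+1} = a_r + (2r + 2) = (r^2 + r + 3) + (2r + 2) = r^2 + 3r + 5,
and (r+1)^2 + (r+1) + 3 = r^2 + 3r + 5.
By induction, a_n = n^2 + n + 3 for all n ≥ 1.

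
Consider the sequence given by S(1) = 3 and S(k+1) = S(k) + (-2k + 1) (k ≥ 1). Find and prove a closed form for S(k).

Claim: S(k) = -k^2 + 2k + 2.

Base case: S(1) = 3, and -1^2 + 2·1 + 2 = 3.
Assume S(r) = -r^2 + 2r + 2.
Then S(r+1) = S(r) + (-2r + 1) = (-r^2 + 2r + 2) + (-2r + 1) = -r^2 + 3,
and -(r+1)^2 + 2·(r+1) + 2 = -r^2 + 3.
Hence S(k) = -k^2 + 2k + 2 for every k ≥ 1, by induction.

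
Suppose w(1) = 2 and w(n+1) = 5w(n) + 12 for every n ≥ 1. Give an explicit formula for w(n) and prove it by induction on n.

Claim: w(n) = 5^n − 3.

Base case: w(1) = 2, and 5^1 − 3 = 5 − 3 = 2.
Assume w(k) = 5^k − 3 for some k ≥ 1.
Then w(k+1) = 5w(k) + 12 = 5·(5^k − 3) + 12 = 5^{k+1} − 15 + 12 = 5^{k+1} − 3.
This completes the inductive step, so w(n) = 5^n − 3 for all n ≥ 1.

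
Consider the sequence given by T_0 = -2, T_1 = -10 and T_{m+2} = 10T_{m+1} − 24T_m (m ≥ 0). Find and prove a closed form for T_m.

Claim: T_m = -6^m − 4^m.

Base cases: T_0 = -2 and -6^0 − 4^0 = -2; T_1 = -10 and -6^1 − 4^1 = -10.
Assume T_j = -6^j − 4^j for all 0 ≤ j ≤ k, where k ≥ 1.
Then T_{k+1} = 10T_k − 24T_{k−1} = 10·(-6^k − 4^k) − 24·(-6^{k−1} − 4^{k−1}) = -(10·6 − 24)6^{k−1} − (10·4 − 24)4^{k−1} = -36·6^{k−1} − 16·4^{k−1} = -6^{k+1} − 4^{k+1}.
So the formula holds for k+1, and by strong induction T_m = -6^m − 4^m for all m ≥ 0.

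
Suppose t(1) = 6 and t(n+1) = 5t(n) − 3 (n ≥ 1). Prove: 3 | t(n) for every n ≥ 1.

Base case: t(1) = 6 = 3·2, so 3 | t(1).
Assume 3 | t(r), so t(r) = 3s for some integer s.
Then t(r+1) = 5t(r) − 3 = 5·(3s) − 3 = 3(5s − 1), so 3 | t(r+1).
This completes the inductive step, so 3 | t(n) for all n ≥ 1.

3 | t(n)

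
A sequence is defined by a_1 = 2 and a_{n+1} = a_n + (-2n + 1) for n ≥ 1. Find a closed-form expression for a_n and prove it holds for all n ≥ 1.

Claim: a_n = -n^2 + 2n + 1.

Base case: a_1 = 2, and -1^2 + 2·1 + 1 = 2.
Assume a_r = -r^2 + 2r + 1.
Then a_{r+1} = a_r + (-2r + 1) = (-r^2 + 2r + 1) + (-2r + 1) = -r^2 + 2,
and -(r+1)^2 + 2·(r+1) + 1 = -r^2 + 2.
By induction, a_n = -n^2 + 2n + 1 for all n ≥ 1.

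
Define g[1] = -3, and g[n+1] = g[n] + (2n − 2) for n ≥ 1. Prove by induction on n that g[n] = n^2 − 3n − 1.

Base case: g[1] = -3, and 1^2 − 3·1 − 1 = -3.
Assume g[r] = r^2 − 3r − 1.
Then g[r+1] = g[r] + (2r − 2) = (r^2 − 3r − 1) + (2r − 2) = r^2 − r − 3,
and (r+1)^2 − 3·(r+1) − 1 = r^2 − r − 3.
By induction, g[n] = n^2 − 3n − 1 for all n ≥ 1.

g[n] = n^2 − 3n − 1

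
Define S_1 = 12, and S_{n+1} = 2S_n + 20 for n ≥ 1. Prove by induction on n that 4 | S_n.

Base case: S_1 = 12 = 4·3, so 4 | S_1.
Assume 4 | S_m, so S_m = 4t for some integer t.
Then S_{m+1} = 2S_m + 20 = 2·(4t) + 20 = 4(2t + 5), so 4 | S_{m+1}.
By induction, 4 | S_n for all n ≥ 1.

4 | S_n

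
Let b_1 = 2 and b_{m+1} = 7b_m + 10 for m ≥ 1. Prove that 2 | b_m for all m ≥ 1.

Base case: b_1 = 2 = 2·1, so 2 | b_1.
Assume 2 | b_r, so b_r = 2t for some integer t.
Then b_{r+1} = 7b_r + 10 = 7·(2t) + 10 = 2(7t + 5), so 2 | b_{r+1}.
By induction, 2 | b_m for all m ≥ 1.

2 | b_m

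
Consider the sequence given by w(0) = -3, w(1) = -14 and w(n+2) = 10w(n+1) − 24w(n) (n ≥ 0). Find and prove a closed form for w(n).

Claim: w(n) = -6^n − 2·4^n.

Base cases: w(0) = -3 and -6^0 − 2·4^0 = -3; w(1) = -14 and -6^1 − 2·4^1 = -14.
Assume w(i) = -6^i − 2·4^i for all 0 ≤ i ≤ j, where j ≥ 1.
Then w(j+1) = 10w(j) − 24w(j−1) = 10·(-6^j − 2·4^j) − 24·(-6^{j−1} − 2·4^{j−1}) = -(10·6 − 24)6^{j−1} − 2·(10·4 − 24)4^{j−1} = -36·6^{j−1} − 32·4^{j−1} = -6^{j+1} − 2·4^{j+1}.
So the formula holds for j+1, and by strong induction w(n) = -6^n − 2·4^n for all n ≥ 0.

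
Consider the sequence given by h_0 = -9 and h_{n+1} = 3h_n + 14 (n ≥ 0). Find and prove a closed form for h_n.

Claim: h_n = -2·3^n − 7.

Base case: h_0 = -9, and -2·3^0 − 7 = -2 − 7 = -9.
Assume h_j = -2·3^j − 7 for some j ≥ 0.
Then h_{j+1} = 3h_j + 14 = 3·(-2·3^j − 7) + 14 = -6·3^j − 21 + 14 = -2·3^{j+1} − 7.
By induction, h_n = -2·3^n − 7 for all n ≥ 0.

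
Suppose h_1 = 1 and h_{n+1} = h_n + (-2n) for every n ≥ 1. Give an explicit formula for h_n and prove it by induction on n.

Claim: h_n = -n^2 + n + 1.

Base case: h_1 = 1, and -1^2 + 1 + 1 = 1.
Assume h_j = -j^2 + j + 1.
Then h_{j+1} = h_j + (-2j) = (-j^2 + j + 1) + (-2j) = -j^2 − j + 1,
and -(j+1)^2 + (j+1) + 1 = -j^2 − j + 1.
Hence h_n = -n^2 + n + 1 for every n ≥ 1, by induction.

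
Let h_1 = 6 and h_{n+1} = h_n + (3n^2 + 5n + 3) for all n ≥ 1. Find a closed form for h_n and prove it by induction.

Claim: h_n = n^3 + n^2 + n + 3.

Base case: h_1 = 6, and 1^3 + 1^2 + 1 + 3 = 6.
Assume h_k = k^3 + k^2 + k + 3.
Then h_{k+1} = h_k + (3k^2 + 5k + 3) = (k^3 + k^2 + k + 3) + (3k^2 + 5k + 3) = k^3 + 4k^2 + 6k + 6,
and (k+1)^3 + (k+1)^2 + (k+1) + 3 = k^3 + 4k^2 + 6k + 6.
This completes the inductive step, so h_n = n^3 + n^2 + n + 3 for all n ≥ 1.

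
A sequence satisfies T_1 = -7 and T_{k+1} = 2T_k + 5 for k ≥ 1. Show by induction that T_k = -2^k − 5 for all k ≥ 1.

Base case: T_1 = -7, and -2^1 − 5 = -2 − 5 = -7.
Assume T_j = -2^j − 5 for some j ≥ 1.
Then T_{j+1} = 2T_j + 5 = 2·(-2^j − 5) + 5 = -2^{j+1} − 10 + 5 = -2^{j+1} − 5.
So the formula holds for j+1, and by induction T_k = -2^k − 5 for all k ≥ 1.

T_k = -2^k − 5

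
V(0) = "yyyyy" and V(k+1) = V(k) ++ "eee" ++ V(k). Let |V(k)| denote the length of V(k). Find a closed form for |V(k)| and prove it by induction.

Claim: |V(k)| = 2^{k+3} − 3.

Base case: |V(0)| = 5, and 2^{0+3} − 3 = 5.
Assume |V(m)| = 2^{m+3} − 3.
Then |V(m+1)| = |V(m)| + 3 + |V(m)| = 2|V(m)| + 3 = 2(2^{m+3} − 3) + 3 = 2^{m+1+3} − 6 + 3 = 2^{m+1+3} − 3.
This completes the inductive step, so |V(k)| = 2^{k+3} − 3 for all k ≥ 0.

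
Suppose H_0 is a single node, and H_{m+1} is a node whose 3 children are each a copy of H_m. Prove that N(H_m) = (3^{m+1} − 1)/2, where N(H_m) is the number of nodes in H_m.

Base case: N(H_0) = 1, and (3^{0+1} − 1)/2 = 1.
Assume N(H_k) = (3^{k+1} − 1)/2.
Then N(H_{k+1}) = 1 + 3N(H_k) = 1 + 3·(3^{k+1} − 1)/2 = 1 + (3^{k+2} − 3)/2 = (2 + 3^{k+2} − 3)/2 = (3^{k+2} − 1)/2.
So the formula holds for k+1, and by induction N(H_m) = (3^{m+1} − 1)/2 for all m ≥ 0.

N(H_m) = (3^{m+1} − 1)/2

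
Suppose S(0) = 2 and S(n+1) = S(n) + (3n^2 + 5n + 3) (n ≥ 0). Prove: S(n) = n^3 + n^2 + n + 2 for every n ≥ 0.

Base case: S(0) = 2, and 0^3 + 0^2 + 0 + 2 = 2.
Assume S(r) = r^3 + r^2 + r + 2.
Then S(r+1) = S(r) + (3r^2 + 5r + 3) = (r^3 + r^2 + r + 2) + (3r^2 + 5r + 3) = r^3 + 4r^2 + 6r + 5,
and (r+1)^3 + (r+1)^2 + (r+1) + 2 = r^3 + 4r^2 + 6r + 5.
By induction, S(n) = n^3 + n^2 + n + 2 for all n ≥ 0.

S(n) = n^3 + n^2 + n + 2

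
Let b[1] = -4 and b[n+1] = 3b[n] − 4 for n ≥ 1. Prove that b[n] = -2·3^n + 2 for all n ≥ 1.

Base case: b[1] = -4, and -2·3^1 + 2 = -6 + 2 = -4.
Assume b[k] = -2·3^k + 2 for some k ≥ 1.
Then b[k+1] = 3b[k] − 4 = 3·(-2·3^k + 2) − 4 = -6·3^k + 6 − 4 = -2·3^{k+1} + 2.
Hence b[n] = -2·3^n + 2 for every n ≥ 1, by induction.

b[n] = -2·3^n + 2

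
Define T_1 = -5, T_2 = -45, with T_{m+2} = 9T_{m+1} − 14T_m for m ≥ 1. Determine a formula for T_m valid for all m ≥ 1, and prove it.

Claim: T_m = 2^m − 7^m.

Base cases: T_1 = -5 and 2^1 − 7^1 = -5; T_2 = -45 and 2^2 − 7^2 = -45.
Assume T_j = 2^j − 7^j for all 1 ≤ j ≤ r, where r ≥ 2.
Then T_{r+1} = 9T_r − 14T_{r−1} = 9·(2^r − 7^r) − 14·(2^{r−1} − 7^{r−1}) = (9·2 − 14)2^{r−1} − (9·7 − 14)7^{r−1} = 4·2^{r−1} − 49·7^{r−1} = 2^{r+1} − 7^{r+1}.
This completes the inductive step, so T_m = 2^m − 7^m for all m ≥ 1.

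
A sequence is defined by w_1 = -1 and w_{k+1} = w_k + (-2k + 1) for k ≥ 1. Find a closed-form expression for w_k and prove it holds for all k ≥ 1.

Claim: w_k = -k^2 + 2k − 2.

Base case: w_1 = -1, and -1^2 + 2·1 − 2 = -1.
Assume w_m = -m^2 + 2m − 2.
Then w_{m+1} = w_m + (-2m + 1) = (-m^2 + 2m − 2) + (-2m + 1) = -m^2 − 1,
and -(m+1)^2 + 2·(m+1) − 2 = -m^2 − 1.
By induction, w_k = -k^2 + 2k − 2 for all k ≥ 1.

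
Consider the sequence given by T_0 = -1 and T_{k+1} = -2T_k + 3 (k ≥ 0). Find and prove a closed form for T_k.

Claim: T_k = -2·(-2)^k + 1.

Base case: T_0 = -1, and -2·(-2)^0 + 1 = -2 + 1 = -1.
Assume T_m = -2·(-2)^m + 1 for some m ≥ 0.
Then T_{m+1} = -2T_m + 3 = -2·(-2·(-2)^m + 1) + 3 = 4·(-2)^m − 2 + 3 = -2·(-2)^{m+1} + 1.
By induction, T_k = -2·(-2)^k + 1 for all k ≥ 0.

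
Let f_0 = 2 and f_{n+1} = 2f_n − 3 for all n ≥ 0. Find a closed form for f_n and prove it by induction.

Claim: f_n = -2^n + 3.

Base case: f_0 = 2, and -2^0 + 3 = -1 + 3 = 2.
Assume f_r = -2^r + 3 for some r ≥ 0.
Then f_{r+1} = 2f_r − 3 = 2·(-2^r + 3) − 3 = -2^{r+1} + 6 − 3 = -2^{r+1} + 3.
This completes the inductive step, so f_n = -2^n + 3 for all n ≥ 0.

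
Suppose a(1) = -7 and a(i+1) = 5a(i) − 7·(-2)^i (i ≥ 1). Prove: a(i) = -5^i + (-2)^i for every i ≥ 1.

Base case: a(1) = -7, and -5^1 + (-2)^1 = -5 − 2 = -7.
Assume a(r) = -5^r + (-2)^r for some r ≥ 1.
Then a(r+1) = 5a(r) − 7·(-2)^r = 5·(-5^r + (-2)^r) − 7·(-2)^r = -5^{r+1} + 5·(-2)^r − 7·(-2)^r = -5^{r+1} − 2·(-2)^r = -5^{r+1} + (-2)^{r+1}.
By induction, a(i) = -5^i + (-2)^i for all i ≥ 1.

a(i) = -5^i + (-2)^i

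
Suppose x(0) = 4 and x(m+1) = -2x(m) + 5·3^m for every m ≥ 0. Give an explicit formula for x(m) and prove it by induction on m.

Claim: x(m) = 3·(-2)^m + 3^m.

Base case: x(0) = 4, and 3·(-2)^0 + 3^0 = 3 + 1 = 4.
Assume x(j) = 3·(-2)^j + 3^j for some j ≥ 0.
Then x(j+1) = -2x(j) + 5·3^j = -2·(3·(-2)^j + 3^j) + 5·3^j = 3·(-2)^{j+1} − 2·3^j + 5·3^j = 3·(-2)^{j+1} + 3·3^j = 3·(-2)^{j+1} + 3^{j+1}.
So the formula holds for j+1, and by induction x(m) = 3·(-2)^m + 3^m for all m ≥ 0.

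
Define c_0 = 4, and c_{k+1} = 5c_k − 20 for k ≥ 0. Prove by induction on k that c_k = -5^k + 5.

Base case: c_0 = 4, and -5^0 + 5 = -1 + 5 = 4.
Assume c_j = -5^j + 5 for some j ≥ 0.
Then c_{j+1} = 5c_j − 20 = 5·(-5^j + 5) − 20 = -5^{j+1} + 25 − 20 = -5^{j+1} + 5.
By induction, c_k = -5^k + 5 for all k ≥ 0.

c_k = -5^k + 5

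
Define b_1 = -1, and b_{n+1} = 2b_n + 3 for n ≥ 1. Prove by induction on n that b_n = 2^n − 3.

Base case: b_1 = -1, and 2^1 − 3 = 2 − 3 = -1.
Assume b_m = 2^m − 3 for some m ≥ 1.
Then b_{m+1} = 2b_m + 3 = 2·(2^m − 3) + 3 = 2^{m+1} − 6 + 3 = 2^{m+1} − 3.
This completes the inductive step, so b_n = 2^n − 3 for all n ≥ 1.

b_n = 2^n − 3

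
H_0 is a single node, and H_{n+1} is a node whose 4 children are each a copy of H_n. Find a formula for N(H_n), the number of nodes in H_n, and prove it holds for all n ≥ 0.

Claim: N(H_n) = (4^{n+1} − 1)/3.

Base case: N(H_0) = 1, and (4^{0+1} − 1)/3 = 1.
Assume N(H_j) = (4^{j+1} − 1)/3.
Then N(H_{j+1}) = 1 + 4N(H_j) = 1 + 4·(4^{j+1} − 1)/3 = 1 + (4^{j+2} − 4)/3 = (3 + 4^{j+2} − 4)/3 = (4^{j+2} − 1)/3.
By induction, N(H_n) = (4^{n+1} − 1)/3 for all n ≥ 0.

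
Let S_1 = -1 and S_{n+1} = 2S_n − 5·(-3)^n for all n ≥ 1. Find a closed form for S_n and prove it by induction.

Claim: S_n = 2^n + (-3)^n.

Base case: S_1 = -1, and 2^1 + (-3)^1 = 2 − 3 = -1.
Assume S_k = 2^k + (-3)^k for some k ≥ 1.
Then S_{k+1} = 2S_k − 5·(-3)^k = 2·(2^k + (-3)^k) − 5·(-3)^k = 2^{k+1} + 2·(-3)^k − 5·(-3)^k = 2^{k+1} − 3·(-3)^k = 2^{k+1} + (-3)^{k+1}.
Hence S_n = 2^n + (-3)^n for every n ≥ 1, by induction.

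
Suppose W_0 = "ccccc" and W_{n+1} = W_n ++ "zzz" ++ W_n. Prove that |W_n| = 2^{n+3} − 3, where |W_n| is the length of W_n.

Base case: |W_0| = 5, and 2^{0+3} − 3 = 5.
Assume |W_r| = 2^{r+3} − 3.
Then |W_{r+1}| = |W_r| + 3 + |W_r| = 2|W_r| + 3 = 2(2^{r+3} − 3) + 3 = 2^{r+1+3} − 6 + 3 = 2^{r+1+3} − 3.
Hence |W_n| = 2^{n+3} − 3 for every n ≥ 0, by induction.

|W_n| = 2^{n+3} − 3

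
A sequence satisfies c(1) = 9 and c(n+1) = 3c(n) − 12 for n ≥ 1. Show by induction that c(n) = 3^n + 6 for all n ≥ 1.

Base case: c(1) = 9, and 3^1 + 6 = 3 + 6 = 9.
Assume c(r) = 3^r + 6 for some r ≥ 1.
Then c(r+1) = 3c(r) − 12 = 3·(3^r + 6) − 12 = 3^{r+1} + 18 − 12 = 3^{r+1} + 6.
So the formula holds for r+1, and by induction c(n) = 3^n + 6 for all n ≥ 1.

c(n) = 3^n + 6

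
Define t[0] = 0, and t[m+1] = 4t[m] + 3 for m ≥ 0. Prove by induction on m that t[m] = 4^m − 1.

Base case: t[0] = 0, and 4^0 − 1 = 1 − 1 = 0.
Assume t[k] = 4^k − 1 for some k ≥ 0.
Then t[k+1] = 4t[k] + 3 = 4·(4^k − 1) + 3 = 4^{k+1} − 4 + 3 = 4^{k+1} − 1.
By induction, t[m] = 4^m − 1 for all m ≥ 0.

t[m] = 4^m − 1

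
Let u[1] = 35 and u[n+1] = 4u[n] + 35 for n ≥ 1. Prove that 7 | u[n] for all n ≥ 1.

Base case: u[1] = 35 = 7·5, so 7 | u[1].
Assume 7 | u[r], so u[r] = 7t for some integer t.
Then u[r+1] = 4u[r] + 35 = 4·(7t) + 35 = 7(4t + 5), so 7 | u[r+1].
By induction, 7 | u[n] for all n ≥ 1.

7 | u[n]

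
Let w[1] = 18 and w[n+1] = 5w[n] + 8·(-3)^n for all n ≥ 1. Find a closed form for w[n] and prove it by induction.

Claim: w[n] = 3·5^n − (-3)^n.

Base case: w[1] = 18, and 3·5^1 − (-3)^1 = 15 + 3 = 18.
Assume w[r] = 3·5^r − (-3)^r for some r ≥ 1.
Then w[r+1] = 5w[r] + 8·(-3)^r = 5·(3·5^r − (-3)^r) + 8·(-3)^r = 3·5^{r+1} − 5·(-3)^r + 8·(-3)^r = 3·5^{r+1} + 3·(-3)^r = 3·5^{r+1} − (-3)^{r+1}.
Hence w[n] = 3·5^n − (-3)^n for every n ≥ 1, by induction.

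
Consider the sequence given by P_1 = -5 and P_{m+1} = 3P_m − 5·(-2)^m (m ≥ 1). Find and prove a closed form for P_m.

Claim: P_m = -3^m + (-2)^m.

Base case: P_1 = -5, and -3^1 + (-2)^1 = -3 − 2 = -5.
Assume P_k = -3^k + (-2)^k for some k ≥ 1.
Then P_{k+1} = 3P_k − 5·(-2)^k = 3·(-3^k + (-2)^k) − 5·(-2)^k = -3^{k+1} + 3·(-2)^k − 5·(-2)^k = -3^{k+1} − 2·(-2)^k = -3^{k+1} + (-2)^{k+1}.
So the formula holds for k+1, and by induction P_m = -3^m + (-2)^m for all m ≥ 1.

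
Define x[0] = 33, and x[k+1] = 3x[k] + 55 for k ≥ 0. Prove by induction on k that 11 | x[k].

Base case: x[0] = 33 = 11·3, so 11 | x[0].
Assume 11 | x[j], so x[j] = 11t for some integer t.
Then x[j+1] = 3x[j] + 55 = 3·(11t) + 55 = 11(3t + 5), so 11 | x[j+1].
This completes the inductive step, so 11 | x[k] for all k ≥ 0.

11 | x[k]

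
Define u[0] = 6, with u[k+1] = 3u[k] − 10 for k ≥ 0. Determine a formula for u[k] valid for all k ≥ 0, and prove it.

Claim: u[k] = 3^k + 5.

Base case: u[0] = 6, and 3^0 + 5 = 1 + 5 = 6.
Assume u[j] = 3^j + 5 for some j ≥ 0.
Then u[j+1] = 3u[j] − 10 = 3·(3^j + 5) − 10 = 3^{j+1} + 15 − 10 = 3^{j+1} + 5.
This completes the inductive step, so u[k] = 3^k + 5 for all k ≥ 0.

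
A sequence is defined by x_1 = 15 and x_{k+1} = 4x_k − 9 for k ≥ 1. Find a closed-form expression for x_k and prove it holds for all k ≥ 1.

Claim: x_k = 3·4^k + 3.

Base case: x_1 = 15, and 3·4^1 + 3 = 12 + 3 = 15.
Assume x_j = 3·4^j + 3 for some j ≥ 1.
Then x_{j+1} = 4x_j − 9 = 4·(3·4^j + 3) − 9 = 12·4^j + 12 − 9 = 3·4^{j+1} + 3.
So the formula holds for j+1, and by induction x_k = 3·4^k + 3 for all k ≥ 1.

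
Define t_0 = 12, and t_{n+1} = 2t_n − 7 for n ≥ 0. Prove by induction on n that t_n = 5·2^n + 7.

Base case: t_0 = 12, and 5·2^0 + 7 = 5 + 7 = 12.
Assume t_k = 5·2^k + 7 for some k ≥ 0.
Then t_{k+1} = 2t_k − 7 = 2·(5·2^k + 7) − 7 = 10·2^k + 14 − 7 = 5·2^{k+1} + 7.
So the formula holds for k+1, and by induction t_n = 5·2^n + 7 for all n ≥ 0.

t_n = 5·2^n + 7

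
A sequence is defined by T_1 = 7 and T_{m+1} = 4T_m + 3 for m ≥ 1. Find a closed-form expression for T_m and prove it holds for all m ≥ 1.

Claim: T_m = 2·4^m − 1.

Base case: T_1 = 7, and 2·4^1 − 1 = 8 − 1 = 7.
Assume T_k = 2·4^k − 1 for some k ≥ 1.
Then T_{k+1} = 4T_k + 3 = 4·(2·4^k − 1) + 3 = 8·4^k − 4 + 3 = 2·4^{k+1} − 1.
So the formula holds for k+1, and by induction T_m = 2·4^m − 1 for all m ≥ 1.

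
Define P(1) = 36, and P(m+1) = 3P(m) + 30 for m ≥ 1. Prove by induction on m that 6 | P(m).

Base case: P(1) = 36 = 6·6, so 6 | P(1).
Assume 6 | P(k), so P(k) = 6t for some integer t.
Then P(k+1) = 3P(k) + 30 = 3·(6t) + 30 = 6(3t + 5), so 6 | P(k+1).
By induction, 6 | P(m) for all m ≥ 1.

6 | P(m)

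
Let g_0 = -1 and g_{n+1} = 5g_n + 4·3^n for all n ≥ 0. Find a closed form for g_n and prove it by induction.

Claim: g_n = 5^n − 2·3^n.

Base case: g_0 = -1, and 5^0 − 2·3^0 = 1 − 2 = -1.
Assume g_m = 5^m − 2·3^m for some m ≥ 0.
Then g_{m+1} = 5g_m + 4·3^m = 5·(5^m − 2·3^m) + 4·3^m = 5^{m+1} − 10·3^m + 4·3^m = 5^{m+1} − 6·3^m = 5^{m+1} − 2·3^{m+1}.
So the formula holds for m+1, and by induction g_n = 5^n − 2·3^n for all n ≥ 0.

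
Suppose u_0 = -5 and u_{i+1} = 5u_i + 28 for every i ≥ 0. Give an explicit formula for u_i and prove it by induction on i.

Claim: u_i = 2·5^i − 7.

Base case: u_0 = -5, and 2·5^0 − 7 = 2 − 7 = -5.
Assume u_k = 2·5^k − 7 for some k ≥ 0.
Then u_{k+1} = 5u_k + 28 = 5·(2·5^k − 7) + 28 = 10·5^k − 35 + 28 = 2·5^{k+1} − 7.
This completes the inductive step, so u_i = 2·5^i − 7 for all i ≥ 0.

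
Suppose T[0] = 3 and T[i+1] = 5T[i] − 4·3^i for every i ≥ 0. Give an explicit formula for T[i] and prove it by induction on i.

Claim: T[i] = 5^i + 2·3^i.

Base case: T[0] = 3, and 5^0 + 2·3^0 = 1 + 2 = 3.
Assume T[k] = 5^k + 2·3^k for some k ≥ 0.
Then T[k+1] = 5T[k] − 4·3^k = 5·(5^k + 2·3^k) − 4·3^k = 5^{k+1} + 10·3^k − 4·3^k = 5^{k+1} + 6·3^k = 5^{k+1} + 2·3^{k+1}.
By induction, T[i] = 5^i + 2·3^i for all i ≥ 0.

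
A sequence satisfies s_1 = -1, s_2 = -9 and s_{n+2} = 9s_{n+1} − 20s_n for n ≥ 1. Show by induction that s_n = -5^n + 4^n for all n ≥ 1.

Base cases: s_1 = -1 and -5^1 + 4^1 = -1; s_2 = -9 and -5^2 + 4^2 = -9.
Assume s_j = -5^j + 4^j for all 1 ≤ j ≤ r, where r ≥ 2.
Then s_{r+1} = 9s_r − 20s_{r−1} = 9·(-5^r + 4^r) − 20·(-5^{r−1} + 4^{r−1}) = -(9·5 − 20)5^{r−1} + (9·4 − 20)4^{r−1} = -25·5^{r−1} + 16·4^{r−1} = -5^{r+1} + 4^{r+1}.
This completes the inductive step, so s_n = -5^n + 4^n for all n ≥ 1.

s_n = -5^n + 4^n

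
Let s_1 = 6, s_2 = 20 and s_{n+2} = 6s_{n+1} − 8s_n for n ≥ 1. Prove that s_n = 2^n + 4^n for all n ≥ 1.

Base cases: s_1 = 6 and 2^1 + 4^1 = 6; s_2 = 20 and 2^2 + 4^2 = 20.
Assume s_j = 2^j + 4^j for all 1 ≤ j ≤ k, where k ≥ 2.
Then s_{k+1} = 6s_k − 8s_{k−1} = 6·(2^k + 4^k) − 8·(2^{k−1} + 4^{k−1}) = (6·2 − 8)2^{k−1} + (6·4 − 8)4^{k−1} = 4·2^{k−1} + 16·4^{k−1} = 2^{k+1} + 4^{k+1}.
Hence s_n = 2^n + 4^n for every n ≥ 1, by strong induction.

s_n = 2^n + 4^n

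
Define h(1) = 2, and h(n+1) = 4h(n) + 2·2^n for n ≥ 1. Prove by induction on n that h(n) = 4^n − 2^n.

Base case: h(1) = 2, and 4^1 − 2^1 = 4 − 2 = 2.
Assume h(k) = 4^k − 2^k for some k ≥ 1.
Then h(k+1) = 4h(k) + 2·2^k = 4·(4^k − 2^k) + 2·2^k = 4^{k+1} − 4·2^k + 2·2^k = 4^{k+1} − 2·2^k = 4^{k+1} − 2^{k+1}.
So the formula holds for k+1, and by induction h(n) = 4^n − 2^n for all n ≥ 1.

h(n) = 4^n − 2^n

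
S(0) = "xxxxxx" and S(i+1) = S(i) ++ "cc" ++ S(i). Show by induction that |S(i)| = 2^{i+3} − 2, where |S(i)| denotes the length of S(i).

Base case: |S(0)| = 6, and 2^{0+3} − 2 = 6.
Assume |S(m)| = 2^{m+3} − 2.
Then |S(m+1)| = |S(m)| + 2 + |S(m)| = 2|S(m)| + 2 = 2(2^{m+3} − 2) + 2 = 2^{m+1+3} − 4 + 2 = 2^{m+1+3} − 2.
So the formula holds for m+1, and by induction |S(i)| = 2^{i+3} − 2 for all i ≥ 0.

|S(i)| = 2^{i+3} − 2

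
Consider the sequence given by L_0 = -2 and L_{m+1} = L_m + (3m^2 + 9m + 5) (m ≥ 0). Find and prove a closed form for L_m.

Claim: L_m = m^3 + 3m^2 + m − 2.

Base case: L_0 = -2, and 0^3 + 3·0^2 + 0 − 2 = -2.
Assume L_k = k^3 + 3k^2 + k − 2.
Then L_{k+1} = L_k + (3k^2 + 9k + 5) = (k^3 + 3k^2 + k − 2) + (3k^2 + 9k + 5) = k^3 + 6k^2 + 10k + 3,
and (k+1)^3 + 3·(k+1)^2 + (k+1) − 2 = k^3 + 6k^2 + 10k + 3.
This completes the inductive step, so L_m = m^3 + 3m^2 + m − 2 for all m ≥ 0.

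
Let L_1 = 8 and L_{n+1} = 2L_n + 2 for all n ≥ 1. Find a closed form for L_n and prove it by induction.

Claim: L_n = 5·2^n − 2.

Base case: L_1 = 8, and 5·2^1 − 2 = 10 − 2 = 8.
Assume L_r = 5·2^r − 2 for some r ≥ 1.
Then L_{r+1} = 2L_r + 2 = 2·(5·2^r − 2) + 2 = 10·2^r − 4 + 2 = 5·2^{r+1} − 2.
So the formula holds for r+1, and by induction L_n = 5·2^n − 2 for all n ≥ 1.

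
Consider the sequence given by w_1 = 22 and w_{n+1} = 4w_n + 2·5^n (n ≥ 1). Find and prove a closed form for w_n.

Claim: w_n = 3·4^n + 2·5^n.

Base case: w_1 = 22, and 3·4^1 + 2·5^1 = 12 + 10 = 22.
Assume w_r = 3·4^r + 2·5^r for some r ≥ 1.
Then w_{r+1} = 4w_r + 2·5^r = 4·(3·4^r + 2·5^r) + 2·5^r = 3·4^{r+1} + 8·5^r + 2·5^r = 3·4^{r+1} + 10·5^r = 3·4^{r+1} + 2·5^{r+1}.
Hence w_n = 3·4^n + 2·5^n for every n ≥ 1, by induction.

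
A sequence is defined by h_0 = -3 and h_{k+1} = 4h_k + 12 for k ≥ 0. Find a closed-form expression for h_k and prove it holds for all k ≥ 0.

Claim: h_k = 4^k − 4.

Base case: h_0 = -3, and 4^0 − 4 = 1 − 4 = -3.
Assume h_m = 4^m − 4 for some m ≥ 0.
Then h_{m+1} = 4h_m + 12 = 4·(4^m − 4) + 12 = 4^{m+1} − 16 + 12 = 4^{m+1} − 4.
This completes the inductive step, so h_k = 4^k − 4 for all k ≥ 0.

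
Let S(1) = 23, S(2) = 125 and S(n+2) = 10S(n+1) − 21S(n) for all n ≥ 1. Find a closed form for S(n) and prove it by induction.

Claim: S(n) = 3·3^n + 2·7^n.

Base cases: S(1) = 23 and 3·3^1 + 2·7^1 = 23; S(2) = 125 and 3·3^2 + 2·7^2 = 125.
Assume S(j) = 3·3^j + 2·7^j for all 1 ≤ j ≤ k, where k ≥ 2.
Then S(k+1) = 10S(k) − 21S(k−1) = 10·(3·3^k + 2·7^k) − 21·(3·3^{k−1} + 2·7^{k−1}) = 3·(10·3 − 21)3^{k−1} + 2·(10·7 − 21)7^{k−1} = 27·3^{k−1} + 98·7^{k−1} = 3·3^{k+1} + 2·7^{k+1}.
Hence S(n) = 3·3^n + 2·7^n for every n ≥ 1, by strong induction.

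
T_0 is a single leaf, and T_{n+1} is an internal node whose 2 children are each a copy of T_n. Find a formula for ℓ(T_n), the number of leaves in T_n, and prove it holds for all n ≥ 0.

Claim: ℓ(T_n) = 2^n.

Base case: ℓ(T_0) = 1, and 2^0 = 1.
Assume ℓ(T_k) = 2^k.
Then ℓ(T_{k+1}) = 2·ℓ(T_k) = 2·2^k = 2^{k+1}.
This completes the inductive step, so ℓ(T_n) = 2^n for all n ≥ 0.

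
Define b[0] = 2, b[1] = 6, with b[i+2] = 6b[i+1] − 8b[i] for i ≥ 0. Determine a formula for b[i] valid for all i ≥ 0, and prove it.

Claim: b[i] = 2^i + 4^i.

Base cases: b[0] = 2 and 2^0 + 4^0 = 2; b[1] = 6 and 2^1 + 4^1 = 6.
Assume b[j] = 2^j + 4^j for all 0 ≤ j ≤ r, where r ≥ 1.
Then b[r+1] = 6b[r] − 8b[r−1] = 6·(2^r + 4^r) − 8·(2^{r−1} + 4^{r−1}) = (6·2 − 8)2^{r−1} + (6·4 − 8)4^{r−1} = 4·2^{r−1} + 16·4^{r−1} = 2^{r+1} + 4^{r+1}.
This completes the inductive step, so b[i] = 2^i + 4^i for all i ≥ 0.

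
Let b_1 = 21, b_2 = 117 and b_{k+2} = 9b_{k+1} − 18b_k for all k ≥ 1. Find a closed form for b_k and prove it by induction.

Claim: b_k = 3·6^k + 3^k.

Base cases: b_1 = 21 and 3·6^1 + 3^1 = 21; b_2 = 117 and 3·6^2 + 3^2 = 117.
Assume b_i = 3·6^i + 3^i for all 1 ≤ i ≤ j, where j ≥ 2.
Then b_{j+1} = 9b_j − 18b_{j−1} = 9·(3·6^j + 3^j) − 18·(3·6^{j−1} + 3^{j−1}) = 3·(9·6 − 18)6^{j−1} + (9·3 − 18)3^{j−1} = 108·6^{j−1} + 9·3^{j−1} = 3·6^{j+1} + 3^{j+1}.
This completes the inductive step, so b_k = 3·6^k + 3^k for all k ≥ 1.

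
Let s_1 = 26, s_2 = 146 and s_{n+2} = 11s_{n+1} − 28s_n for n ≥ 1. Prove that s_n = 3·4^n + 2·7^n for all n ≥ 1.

Base cases: s_1 = 26 and 3·4^1 + 2·7^1 = 26; s_2 = 146 and 3·4^2 + 2·7^2 = 146.
Assume s_j = 3·4^j + 2·7^j for all 1 ≤ j ≤ m, where m ≥ 2.
Then s_{m+1} = 11s_m − 28s_{m−1} = 11·(3·4^m + 2·7^m) − 28·(3·4^{m−1} + 2·7^{m−1}) = 3·(11·4 − 28)4^{m−1} + 2·(11·7 − 28)7^{m−1} = 48·4^{m−1} + 98·7^{m−1} = 3·4^{m+1} + 2·7^{m+1}.
By strong induction, s_n = 3·4^n + 2·7^n for all n ≥ 1.

s_n = 3·4^n + 2·7^n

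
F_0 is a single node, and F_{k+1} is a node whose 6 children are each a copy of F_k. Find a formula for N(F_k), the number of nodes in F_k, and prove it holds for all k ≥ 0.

Claim: N(F_k) = (6^{k+1} − 1)/5.

Base case: N(F_0) = 1, and (6^{0+1} − 1)/5 = 1.
Assume N(F_j) = (6^{j+1} − 1)/5.
Then N(F_{j+1}) = 1 + 6N(F_j) = 1 + 6·(6^{j+1} − 1)/5 = 1 + (6^{j+2} − 6)/5 = (5 + 6^{j+2} − 6)/5 = (6^{j+2} − 1)/5.
By induction, N(F_k) = (6^{k+1} − 1)/5 for all k ≥ 0.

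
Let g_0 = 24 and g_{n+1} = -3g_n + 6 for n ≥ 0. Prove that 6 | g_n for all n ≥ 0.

Base case: g_0 = 24 = 6·4, so 6 | g_0.
Assume 6 | g_m, so g_m = 6t for some integer t.
Then g_{m+1} = -3g_m + 6 = -3·(6t) + 6 = 6(-3t + 1), so 6 | g_{m+1}.
This completes the inductive step, so 6 | g_n for all n ≥ 0.

6 | g_n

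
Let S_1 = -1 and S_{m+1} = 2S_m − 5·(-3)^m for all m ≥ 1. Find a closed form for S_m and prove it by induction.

Claim: S_m = 2^m + (-3)^m.

Base case: S_1 = -1, and 2^1 + (-3)^1 = 2 − 3 = -1.
Assume S_k = 2^k + (-3)^k for some k ≥ 1.
Then S_{k+1} = 2S_k − 5·(-3)^k = 2·(2^k + (-3)^k) − 5·(-3)^k = 2^{k+1} + 2·(-3)^k − 5·(-3)^k = 2^{k+1} − 3·(-3)^k = 2^{k+1} + (-3)^{k+1}.
Hence S_m = 2^m + (-3)^m for every m ≥ 1, by induction.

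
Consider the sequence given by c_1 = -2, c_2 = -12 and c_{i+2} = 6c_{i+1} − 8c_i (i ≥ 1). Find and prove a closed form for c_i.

Claim: c_i = 2^i − 4^i.

Base cases: c_1 = -2 and 2^1 − 4^1 = -2; c_2 = -12 and 2^2 − 4^2 = -12.
Assume c_j = 2^j − 4^j for all 1 ≤ j ≤ k, where k ≥ 2.
Then c_{k+1} = 6c_k − 8c_{k−1} = 6·(2^k − 4^k) − 8·(2^{k−1} − 4^{k−1}) = (6·2 − 8)2^{k−1} − (6·4 − 8)4^{k−1} = 4·2^{k−1} − 16·4^{k−1} = 2^{k+1} − 4^{k+1}.
This completes the inductive step, so c_i = 2^i − 4^i for all i ≥ 1.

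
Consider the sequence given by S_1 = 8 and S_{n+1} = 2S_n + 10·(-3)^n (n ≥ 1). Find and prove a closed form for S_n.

Claim: S_n = 2^n − 2·(-3)^n.

Base case: S_1 = 8, and 2^1 − 2·(-3)^1 = 2 + 6 = 8.
Assume S_k = 2^k − 2·(-3)^k for some k ≥ 1.
Then S_{k+1} = 2S_k + 10·(-3)^k = 2·(2^k − 2·(-3)^k) + 10·(-3)^k = 2^{k+1} − 4·(-3)^k + 10·(-3)^k = 2^{k+1} + 6·(-3)^k = 2^{k+1} − 2·(-3)^{k+1}.
Hence S_n = 2^n − 2·(-3)^n for every n ≥ 1, by induction.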